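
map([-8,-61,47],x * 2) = -8*2=-16, -61*2=-122, 47*2=94
= [-16, -122, 94]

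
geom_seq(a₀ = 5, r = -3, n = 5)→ a_0 = 5*(-3)^0 = 5
a_1 = 5*(-3)^1 = -15
a_2 = 5*(-3)^2 = 45
...
= [5, -15, 45, -135, 405]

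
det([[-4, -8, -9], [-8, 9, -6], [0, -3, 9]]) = -1044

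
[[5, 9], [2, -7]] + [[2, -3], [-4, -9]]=[[7, 6], [-2, -16]]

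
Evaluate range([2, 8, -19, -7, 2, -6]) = 27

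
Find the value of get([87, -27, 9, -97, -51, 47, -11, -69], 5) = 47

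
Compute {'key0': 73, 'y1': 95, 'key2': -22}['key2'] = -22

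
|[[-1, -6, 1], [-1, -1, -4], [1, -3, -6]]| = (1)*(-1)*det([[-1, -4], [-3, -6]]) + (-1)*(-6)*det([[-1, -4], [1, -6]]) + (1)*(1)*det([[-1, -1], [1, -3]])
= 6 + 60 + 4
= 70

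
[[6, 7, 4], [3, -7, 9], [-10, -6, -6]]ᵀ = [[6, 3, -10], [7, -7, -6], [4, 9, -6]]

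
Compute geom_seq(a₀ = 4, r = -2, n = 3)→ a_0 = 4*(-2)^0 = 4
a_1 = 4*(-2)^1 = -8
a_2 = 4*(-2)^2 = 16
= [4, -8, 16]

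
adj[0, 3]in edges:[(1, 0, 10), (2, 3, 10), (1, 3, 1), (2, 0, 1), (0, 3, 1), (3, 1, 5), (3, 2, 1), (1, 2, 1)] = 1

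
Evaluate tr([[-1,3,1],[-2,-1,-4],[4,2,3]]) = 1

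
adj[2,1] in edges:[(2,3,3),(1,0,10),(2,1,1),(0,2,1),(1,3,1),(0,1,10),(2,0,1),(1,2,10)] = 1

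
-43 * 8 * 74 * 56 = -1425536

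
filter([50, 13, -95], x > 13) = keep x where x > 13: 50✓, 13✗, -95✗
= [50]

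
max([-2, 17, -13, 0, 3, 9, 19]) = 19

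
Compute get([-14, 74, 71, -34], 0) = -14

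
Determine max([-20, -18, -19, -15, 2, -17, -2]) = 2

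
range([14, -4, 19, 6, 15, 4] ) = 23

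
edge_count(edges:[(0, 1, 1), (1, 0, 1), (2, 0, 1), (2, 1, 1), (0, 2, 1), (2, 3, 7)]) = 6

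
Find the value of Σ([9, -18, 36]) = 9 + -18 + 36
= 27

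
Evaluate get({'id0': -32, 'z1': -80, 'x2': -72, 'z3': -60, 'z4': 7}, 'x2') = -72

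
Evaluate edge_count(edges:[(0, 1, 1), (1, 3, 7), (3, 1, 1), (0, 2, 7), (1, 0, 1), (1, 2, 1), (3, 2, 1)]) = 7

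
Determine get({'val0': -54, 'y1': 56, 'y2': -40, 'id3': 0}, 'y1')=56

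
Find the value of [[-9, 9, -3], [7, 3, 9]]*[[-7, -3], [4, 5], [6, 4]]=[[81, 60], [17, 30]]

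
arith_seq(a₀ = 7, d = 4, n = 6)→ a_0 = 7 + 0*4 = 7
a_1 = 7 + 1*4 = 11
a_2 = 7 + 2*4 = 15
...
= [7, 11, 15, 19, 23, 27]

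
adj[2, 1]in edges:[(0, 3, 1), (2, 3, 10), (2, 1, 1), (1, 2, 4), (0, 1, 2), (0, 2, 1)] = 1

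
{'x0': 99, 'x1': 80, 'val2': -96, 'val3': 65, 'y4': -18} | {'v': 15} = {'x0': 99, 'x1': 80, 'val2': -96, 'val3': 65, 'y4': -18, 'v': 15}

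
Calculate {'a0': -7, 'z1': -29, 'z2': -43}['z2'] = -43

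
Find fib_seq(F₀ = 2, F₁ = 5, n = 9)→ F_2 = F_1 + F_0 = 7
F_3 = F_2 + F_1 = 12
F_4 = F_3 + F_2 = 19
...
= [2, 5, 7, 12, 19, 31, 50, 81, 131]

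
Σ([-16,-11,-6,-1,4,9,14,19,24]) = 36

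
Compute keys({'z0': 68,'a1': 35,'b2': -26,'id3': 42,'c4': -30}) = ['z0', 'a1', 'b2', 'id3', 'c4']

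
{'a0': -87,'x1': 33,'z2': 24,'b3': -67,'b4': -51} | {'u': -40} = {'a0': -87, 'x1': 33, 'z2': 24, 'b3': -67, 'b4': -51, 'u': -40}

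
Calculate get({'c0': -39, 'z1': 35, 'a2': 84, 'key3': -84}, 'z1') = 35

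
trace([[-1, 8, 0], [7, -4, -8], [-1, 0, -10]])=diagonal: (-1) + (-4) + (-10)
= -15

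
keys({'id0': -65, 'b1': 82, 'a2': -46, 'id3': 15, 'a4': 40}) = ['id0', 'b1', 'a2', 'id3', 'a4']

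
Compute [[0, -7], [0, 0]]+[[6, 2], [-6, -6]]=[[6, -5], [-6, -6]]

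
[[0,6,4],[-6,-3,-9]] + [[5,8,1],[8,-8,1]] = [[5, 14, 5], [2, -11, -8]]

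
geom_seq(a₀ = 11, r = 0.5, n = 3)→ a_0 = 11*0.5^0 = 11.0
a_1 = 11*0.5^1 = 5.5
a_2 = 11*0.5^2 = 2.75
= [11.0, 5.5, 2.75]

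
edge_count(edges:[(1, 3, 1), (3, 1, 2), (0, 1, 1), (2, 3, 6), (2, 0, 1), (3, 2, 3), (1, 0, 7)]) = 7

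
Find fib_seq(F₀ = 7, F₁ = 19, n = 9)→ [7, 19, 26, 45, 71, 116, 187, 303, 490]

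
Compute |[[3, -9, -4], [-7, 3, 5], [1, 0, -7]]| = (1)*(3)*det([[3, 5], [0, -7]]) + (-1)*(-9)*det([[-7, 5], [1, -7]]) + (1)*(-4)*det([[-7, 3], [1, 0]])
= -63 + 396 + 12
= 345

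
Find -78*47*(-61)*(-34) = -7603284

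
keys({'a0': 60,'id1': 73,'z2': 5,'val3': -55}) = ['a0', 'id1', 'z2', 'val3']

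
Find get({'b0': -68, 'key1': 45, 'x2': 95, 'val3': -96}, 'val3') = -96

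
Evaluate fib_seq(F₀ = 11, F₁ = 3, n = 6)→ F_2 = F_1 + F_0 = 14
F_3 = F_2 + F_1 = 17
F_4 = F_3 + F_2 = 31
...
= [11, 3, 14, 17, 31, 48]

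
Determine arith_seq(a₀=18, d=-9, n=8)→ [18, 9, 0, -9, -18, -27, -36, -45]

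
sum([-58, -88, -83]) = -229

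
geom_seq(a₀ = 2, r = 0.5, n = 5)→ [2.0, 1.0, 0.5, 0.25, 0.125]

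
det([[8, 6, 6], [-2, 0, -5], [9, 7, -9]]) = -182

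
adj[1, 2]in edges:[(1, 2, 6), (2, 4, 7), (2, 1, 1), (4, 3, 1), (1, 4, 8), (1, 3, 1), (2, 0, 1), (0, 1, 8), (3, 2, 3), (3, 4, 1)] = 6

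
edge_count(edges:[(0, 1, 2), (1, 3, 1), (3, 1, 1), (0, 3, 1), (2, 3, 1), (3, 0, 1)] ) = 6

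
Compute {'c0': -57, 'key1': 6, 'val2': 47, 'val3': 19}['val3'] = 19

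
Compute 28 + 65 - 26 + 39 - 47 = 59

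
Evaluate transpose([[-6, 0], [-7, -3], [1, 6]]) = [[-6, -7, 1], [0, -3, 6]]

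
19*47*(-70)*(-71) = 4438210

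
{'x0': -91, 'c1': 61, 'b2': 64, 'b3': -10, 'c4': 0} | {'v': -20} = {'x0': -91, 'c1': 61, 'b2': 64, 'b3': -10, 'c4': 0, 'v': -20}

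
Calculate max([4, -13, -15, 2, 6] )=6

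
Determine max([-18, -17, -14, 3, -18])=3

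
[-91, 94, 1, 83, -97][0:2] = [-91, 94]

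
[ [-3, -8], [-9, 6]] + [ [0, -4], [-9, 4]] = [[-3, -12], [-18, 10]]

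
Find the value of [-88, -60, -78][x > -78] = keep x where x > -78: -88✗, -60✓, -78✗
= [-60]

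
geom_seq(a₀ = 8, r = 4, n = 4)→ [8, 32, 128, 512]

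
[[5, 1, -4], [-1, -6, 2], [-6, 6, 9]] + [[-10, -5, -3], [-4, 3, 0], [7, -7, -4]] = [[-5, -4, -7], [-5, -3, 2], [1, -1, 5]]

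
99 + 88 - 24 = 163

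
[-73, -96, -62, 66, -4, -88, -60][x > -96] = keep x where x > -96: -73✓, -96✗, -62✓, 66✓, -4✓, -88✓, -60✓
= [-73, -62, 66, -4, -88, -60]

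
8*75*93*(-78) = -4352400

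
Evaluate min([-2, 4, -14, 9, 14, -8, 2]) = -14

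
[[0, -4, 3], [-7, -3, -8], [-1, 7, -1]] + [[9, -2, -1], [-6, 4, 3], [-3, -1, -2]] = [[9, -6, 2], [-13, 1, -5], [-4, 6, -3]]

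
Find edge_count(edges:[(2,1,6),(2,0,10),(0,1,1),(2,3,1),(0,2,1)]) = 5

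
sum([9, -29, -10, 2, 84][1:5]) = 47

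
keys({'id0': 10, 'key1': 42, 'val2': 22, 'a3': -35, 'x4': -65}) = ['id0', 'key1', 'val2', 'a3', 'x4']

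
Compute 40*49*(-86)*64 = -10787840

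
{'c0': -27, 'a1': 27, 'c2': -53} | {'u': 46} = {'c0': -27, 'a1': 27, 'c2': -53, 'u': 46}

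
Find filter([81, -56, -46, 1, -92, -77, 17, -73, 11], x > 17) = [81]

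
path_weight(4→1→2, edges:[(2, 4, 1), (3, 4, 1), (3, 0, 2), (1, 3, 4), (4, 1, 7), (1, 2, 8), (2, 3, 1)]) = w(4→1)=7 + w(1→2)=8
= 15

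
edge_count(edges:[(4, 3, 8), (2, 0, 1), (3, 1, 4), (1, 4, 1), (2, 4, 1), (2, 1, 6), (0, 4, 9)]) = 7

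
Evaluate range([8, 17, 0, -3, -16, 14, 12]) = 33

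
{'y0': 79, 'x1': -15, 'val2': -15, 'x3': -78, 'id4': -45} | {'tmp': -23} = {'y0': 79, 'x1': -15, 'val2': -15, 'x3': -78, 'id4': -45, 'tmp': -23}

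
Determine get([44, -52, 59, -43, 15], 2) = 59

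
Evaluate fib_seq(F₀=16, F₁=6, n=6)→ [16, 6, 22, 28, 50, 78]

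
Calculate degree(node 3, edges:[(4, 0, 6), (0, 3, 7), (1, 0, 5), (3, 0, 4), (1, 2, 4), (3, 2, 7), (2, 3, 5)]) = incident: (0,3), (3,0), (3,2), (2,3)
= 4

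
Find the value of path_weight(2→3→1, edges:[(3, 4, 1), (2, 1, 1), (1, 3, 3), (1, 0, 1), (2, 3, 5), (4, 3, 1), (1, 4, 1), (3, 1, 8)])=13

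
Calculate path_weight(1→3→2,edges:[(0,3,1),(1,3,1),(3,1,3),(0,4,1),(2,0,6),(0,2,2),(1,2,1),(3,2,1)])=w(1→3)=1 + w(3→2)=1
= 2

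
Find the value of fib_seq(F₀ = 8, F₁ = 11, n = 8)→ [8, 11, 19, 30, 49, 79, 128, 207]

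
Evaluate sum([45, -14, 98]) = 129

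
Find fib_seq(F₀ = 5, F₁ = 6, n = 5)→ F_2 = F_1 + F_0 = 11
F_3 = F_2 + F_1 = 17
F_4 = F_3 + F_2 = 28
= [5, 6, 11, 17, 28]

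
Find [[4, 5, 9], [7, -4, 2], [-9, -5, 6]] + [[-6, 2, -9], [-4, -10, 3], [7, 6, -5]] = [[-2, 7, 0], [3, -14, 5], [-2, 1, 1]]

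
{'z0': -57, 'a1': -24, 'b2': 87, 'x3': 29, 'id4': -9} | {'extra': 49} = {'z0': -57, 'a1': -24, 'b2': 87, 'x3': 29, 'id4': -9, 'extra': 49}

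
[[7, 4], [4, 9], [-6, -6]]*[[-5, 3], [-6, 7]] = C[0][0] = (7)*(-5) + (4)*(-6) = -59
C[0][1] = (7)*(3) + (4)*(7) = 49
C[1][0] = (4)*(-5) + (9)*(-6) = -74
C[1][1] = (4)*(3) + (9)*(7) = 75
C[2][0] = (-6)*(-5) + (-6)*(-6) = 66
C[2][1] = (-6)*(3) + (-6)*(7) = -60
= [[-59, 49], [-74, 75], [66, -60]]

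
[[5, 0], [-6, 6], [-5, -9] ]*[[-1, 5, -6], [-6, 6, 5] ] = C[0][0] = (5)*(-1) + (0)*(-6) = -5
C[0][1] = (5)*(5) + (0)*(6) = 25
C[0][2] = (5)*(-6) + (0)*(5) = -30
C[1][0] = (-6)*(-1) + (6)*(-6) = -30
C[1][1] = (-6)*(5) + (6)*(6) = 6
C[1][2] = (-6)*(-6) + (6)*(5) = 66
... (3 more cells)
= [[-5, 25, -30], [-30, 6, 66], [59, -79, -15]]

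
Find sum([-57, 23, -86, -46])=-166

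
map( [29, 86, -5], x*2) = [58, 172, -10]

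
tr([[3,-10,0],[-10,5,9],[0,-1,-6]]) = 2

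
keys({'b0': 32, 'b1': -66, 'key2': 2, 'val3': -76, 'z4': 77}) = ['b0', 'b1', 'key2', 'val3', 'z4']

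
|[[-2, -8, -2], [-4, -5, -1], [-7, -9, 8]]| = (1)*(-2)*det([[-5, -1], [-9, 8]]) + (-1)*(-8)*det([[-4, -1], [-7, 8]]) + (1)*(-2)*det([[-4, -5], [-7, -9]])
= 98 + -312 + -2
= -216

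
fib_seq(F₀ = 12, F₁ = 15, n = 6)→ [12, 15, 27, 42, 69, 111]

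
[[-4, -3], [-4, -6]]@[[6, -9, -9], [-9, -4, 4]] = [[3, 48, 24], [30, 60, 12]]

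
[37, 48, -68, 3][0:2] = [37, 48]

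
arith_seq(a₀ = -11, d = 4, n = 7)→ [-11, -7, -3, 1, 5, 9, 13]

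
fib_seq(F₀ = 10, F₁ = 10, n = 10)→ F_2 = F_1 + F_0 = 20
F_3 = F_2 + F_1 = 30
F_4 = F_3 + F_2 = 50
...
= [10, 10, 20, 30, 50, 80, 130, 210, 340, 550]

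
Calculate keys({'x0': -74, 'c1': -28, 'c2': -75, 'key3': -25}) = ['x0', 'c1', 'c2', 'key3']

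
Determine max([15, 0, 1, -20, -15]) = 15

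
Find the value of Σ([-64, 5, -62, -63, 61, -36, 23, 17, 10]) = (-64) + 5 + (-62) + (-63) + 61 + (-36) + 23 + 17 + 10
= -109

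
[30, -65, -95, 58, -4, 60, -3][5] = 60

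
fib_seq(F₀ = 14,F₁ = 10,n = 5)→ [14, 10, 24, 34, 58]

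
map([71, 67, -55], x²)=[5041, 4489, 3025]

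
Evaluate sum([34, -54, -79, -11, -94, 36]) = -168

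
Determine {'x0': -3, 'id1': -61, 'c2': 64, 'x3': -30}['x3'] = -30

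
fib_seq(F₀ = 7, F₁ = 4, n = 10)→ F_2 = F_1 + F_0 = 11
F_3 = F_2 + F_1 = 15
F_4 = F_3 + F_2 = 26
...
= [7, 4, 11, 15, 26, 41, 67, 108, 175, 283]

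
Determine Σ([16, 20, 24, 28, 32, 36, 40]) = 16 + 20 + 24 + 28 + 32 + 36 + 40
= 196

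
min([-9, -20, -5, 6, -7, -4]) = -20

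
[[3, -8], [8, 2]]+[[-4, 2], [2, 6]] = [[-1, -6], [10, 8]]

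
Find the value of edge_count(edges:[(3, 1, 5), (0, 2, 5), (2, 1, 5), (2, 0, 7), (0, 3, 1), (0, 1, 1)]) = 6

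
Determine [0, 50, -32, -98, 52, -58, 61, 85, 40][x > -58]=keep x where x > -58: 0✓, 50✓, -32✓, -98✗, 52✓, -58✗, 61✓, 85✓, 40✓
= [0, 50, -32, 52, 61, 85, 40]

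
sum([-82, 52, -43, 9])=-64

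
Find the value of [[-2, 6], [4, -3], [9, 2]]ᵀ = [[-2, 4, 9], [6, -3, 2]]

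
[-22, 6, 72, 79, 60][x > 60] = [72, 79]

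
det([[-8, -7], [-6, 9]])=-114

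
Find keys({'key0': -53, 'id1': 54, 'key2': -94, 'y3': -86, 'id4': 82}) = ['key0', 'id1', 'key2', 'y3', 'id4']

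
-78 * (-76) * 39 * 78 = 18032976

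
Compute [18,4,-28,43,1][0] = 18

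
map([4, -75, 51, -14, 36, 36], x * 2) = 4*2=8, -75*2=-150, 51*2=102, -14*2=-28, 36*2=72, 36*2=72
= [8, -150, 102, -28, 72, 72]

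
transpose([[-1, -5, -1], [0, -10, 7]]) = [[-1, 0], [-5, -10], [-1, 7]]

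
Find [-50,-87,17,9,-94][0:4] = [-50, -87, 17, 9]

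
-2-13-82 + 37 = -60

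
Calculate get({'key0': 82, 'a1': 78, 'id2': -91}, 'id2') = -91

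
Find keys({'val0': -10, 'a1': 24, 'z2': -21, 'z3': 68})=['val0', 'a1', 'z2', 'z3']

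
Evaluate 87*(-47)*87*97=-34507071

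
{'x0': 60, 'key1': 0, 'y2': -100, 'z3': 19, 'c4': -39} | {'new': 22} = {'x0': 60, 'key1': 0, 'y2': -100, 'z3': 19, 'c4': -39, 'new': 22}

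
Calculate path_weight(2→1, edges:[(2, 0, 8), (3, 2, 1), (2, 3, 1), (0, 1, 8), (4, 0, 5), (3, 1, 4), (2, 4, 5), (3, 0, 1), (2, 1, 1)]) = w(2→1)=1
= 1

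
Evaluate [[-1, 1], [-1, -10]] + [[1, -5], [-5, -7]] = [[0, -4], [-6, -17]]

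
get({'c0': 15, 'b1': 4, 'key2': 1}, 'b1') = 4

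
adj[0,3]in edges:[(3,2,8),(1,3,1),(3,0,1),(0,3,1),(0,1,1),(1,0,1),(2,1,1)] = 1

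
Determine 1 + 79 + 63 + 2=145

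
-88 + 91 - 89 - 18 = -104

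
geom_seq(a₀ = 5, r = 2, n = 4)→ [5, 10, 20, 40]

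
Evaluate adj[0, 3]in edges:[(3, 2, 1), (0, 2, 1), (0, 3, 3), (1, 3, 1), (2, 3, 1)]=3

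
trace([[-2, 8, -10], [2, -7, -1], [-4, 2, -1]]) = diagonal: (-2) + (-7) + (-1)
= -10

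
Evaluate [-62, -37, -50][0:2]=[-62, -37]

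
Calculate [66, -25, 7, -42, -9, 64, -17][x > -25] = keep x where x > -25: 66✓, -25✗, 7✓, -42✗, -9✓, 64✓, -17✓
= [66, 7, -9, 64, -17]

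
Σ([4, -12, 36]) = 4 + -12 + 36
= 28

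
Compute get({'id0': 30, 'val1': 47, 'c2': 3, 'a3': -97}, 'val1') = 47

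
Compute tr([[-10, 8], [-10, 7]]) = diagonal: (-10) + 7
= -3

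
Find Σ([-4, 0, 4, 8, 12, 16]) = (-4) + 0 + 4 + 8 + 12 + 16
= 36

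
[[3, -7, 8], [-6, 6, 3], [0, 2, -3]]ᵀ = [[3, -6, 0], [-7, 6, 2], [8, 3, -3]]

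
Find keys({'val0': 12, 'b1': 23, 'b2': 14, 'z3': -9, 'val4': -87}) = ['val0', 'b1', 'b2', 'z3', 'val4']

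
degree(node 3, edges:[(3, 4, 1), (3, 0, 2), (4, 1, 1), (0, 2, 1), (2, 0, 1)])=2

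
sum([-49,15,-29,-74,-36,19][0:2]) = -34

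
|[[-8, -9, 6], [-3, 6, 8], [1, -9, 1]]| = (1)*(-8)*det([[6, 8], [-9, 1]]) + (-1)*(-9)*det([[-3, 8], [1, 1]]) + (1)*(6)*det([[-3, 6], [1, -9]])
= -624 + -99 + 126
= -597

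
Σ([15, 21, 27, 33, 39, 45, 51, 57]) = 15 + 21 + 27 + 33 + 39 + 45 + 51 + 57
= 288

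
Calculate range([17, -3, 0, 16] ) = 20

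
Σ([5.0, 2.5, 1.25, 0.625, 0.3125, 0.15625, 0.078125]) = 5.0 + 2.5 + 1.25 + 0.625 + 0.3125 + 0.15625 + 0.078125
= 9.921875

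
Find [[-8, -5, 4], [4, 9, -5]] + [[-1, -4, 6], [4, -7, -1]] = [[-9, -9, 10], [8, 2, -6]]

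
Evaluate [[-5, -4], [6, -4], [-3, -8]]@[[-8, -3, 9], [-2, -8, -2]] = C[0][0] = (-5)*(-8) + (-4)*(-2) = 48
C[0][1] = (-5)*(-3) + (-4)*(-8) = 47
C[0][2] = (-5)*(9) + (-4)*(-2) = -37
C[1][0] = (6)*(-8) + (-4)*(-2) = -40
C[1][1] = (6)*(-3) + (-4)*(-8) = 14
C[1][2] = (6)*(9) + (-4)*(-2) = 62
... (3 more cells)
= [[48, 47, -37], [-40, 14, 62], [40, 73, -11]]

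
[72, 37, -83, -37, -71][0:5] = [72, 37, -83, -37, -71]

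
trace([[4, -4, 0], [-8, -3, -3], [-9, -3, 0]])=1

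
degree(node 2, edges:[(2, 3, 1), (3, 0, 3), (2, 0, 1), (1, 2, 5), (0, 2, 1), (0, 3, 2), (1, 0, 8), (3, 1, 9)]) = 4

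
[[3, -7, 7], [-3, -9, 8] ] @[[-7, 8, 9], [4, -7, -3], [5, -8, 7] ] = C[0][0] = (3)*(-7) + (-7)*(4) + (7)*(5) = -14
C[0][1] = (3)*(8) + (-7)*(-7) + (7)*(-8) = 17
C[0][2] = (3)*(9) + (-7)*(-3) + (7)*(7) = 97
C[1][0] = (-3)*(-7) + (-9)*(4) + (8)*(5) = 25
C[1][1] = (-3)*(8) + (-9)*(-7) + (8)*(-8) = -25
C[1][2] = (-3)*(9) + (-9)*(-3) + (8)*(7) = 56
= [[-14, 17, 97], [25, -25, 56]]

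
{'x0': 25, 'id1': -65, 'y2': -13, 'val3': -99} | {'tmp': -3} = {'x0': 25, 'id1': -65, 'y2': -13, 'val3': -99, 'tmp': -3}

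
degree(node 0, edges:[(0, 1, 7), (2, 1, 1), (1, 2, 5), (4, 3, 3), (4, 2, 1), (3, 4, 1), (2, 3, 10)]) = incident: (0,1)
= 1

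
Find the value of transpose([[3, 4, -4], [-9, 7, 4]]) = [[3, -9], [4, 7], [-4, 4]]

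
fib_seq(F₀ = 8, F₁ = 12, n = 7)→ [8, 12, 20, 32, 52, 84, 136]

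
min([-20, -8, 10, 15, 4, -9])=-20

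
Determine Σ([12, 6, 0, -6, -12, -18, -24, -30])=-72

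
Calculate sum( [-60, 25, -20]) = (-60) + 25 + (-20)
= -55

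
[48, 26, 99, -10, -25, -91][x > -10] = keep x where x > -10: 48✓, 26✓, 99✓, -10✗, -25✗, -91✗
= [48, 26, 99]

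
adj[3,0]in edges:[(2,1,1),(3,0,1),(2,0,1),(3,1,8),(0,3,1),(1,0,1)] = 1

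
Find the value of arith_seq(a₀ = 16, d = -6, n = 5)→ a_0 = 16 + 0*-6 = 16
a_1 = 16 + 1*-6 = 10
a_2 = 16 + 2*-6 = 4
...
= [16, 10, 4, -2, -8]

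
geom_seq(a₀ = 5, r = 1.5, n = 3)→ [5.0, 7.5, 11.25]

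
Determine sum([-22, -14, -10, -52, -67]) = (-22) + (-14) + (-10) + (-52) + (-67)
= -165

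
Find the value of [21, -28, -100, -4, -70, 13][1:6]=[-28, -100, -4, -70, 13]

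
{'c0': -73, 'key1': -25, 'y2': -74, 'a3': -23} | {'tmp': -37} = {'c0': -73, 'key1': -25, 'y2': -74, 'a3': -23, 'tmp': -37}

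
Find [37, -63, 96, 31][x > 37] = [96]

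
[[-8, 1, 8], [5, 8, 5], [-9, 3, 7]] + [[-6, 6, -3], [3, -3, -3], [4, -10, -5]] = [[-14, 7, 5], [8, 5, 2], [-5, -7, 2]]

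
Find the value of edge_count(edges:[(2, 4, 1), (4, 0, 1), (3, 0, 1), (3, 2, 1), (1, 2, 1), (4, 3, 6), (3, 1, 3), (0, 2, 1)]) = 8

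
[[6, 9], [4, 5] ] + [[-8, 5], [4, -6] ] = [[-2, 14], [8, -1]]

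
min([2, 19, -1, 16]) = -1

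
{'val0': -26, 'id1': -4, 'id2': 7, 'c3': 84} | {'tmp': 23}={'val0': -26, 'id1': -4, 'id2': 7, 'c3': 84, 'tmp': 23}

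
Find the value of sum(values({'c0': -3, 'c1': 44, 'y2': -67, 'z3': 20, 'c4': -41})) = -47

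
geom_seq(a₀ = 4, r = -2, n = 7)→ a_0 = 4*(-2)^0 = 4
a_1 = 4*(-2)^1 = -8
a_2 = 4*(-2)^2 = 16
...
= [4, -8, 16, -32, 64, -128, 256]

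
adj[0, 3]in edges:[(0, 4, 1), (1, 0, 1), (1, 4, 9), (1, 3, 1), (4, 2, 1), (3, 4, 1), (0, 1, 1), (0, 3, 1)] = 1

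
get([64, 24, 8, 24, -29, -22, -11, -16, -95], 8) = -95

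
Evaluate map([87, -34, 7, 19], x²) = [7569, 1156, 49, 361]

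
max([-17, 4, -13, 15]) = 15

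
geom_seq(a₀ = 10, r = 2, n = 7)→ a_0 = 10*2^0 = 10
a_1 = 10*2^1 = 20
a_2 = 10*2^2 = 40
...
= [10, 20, 40, 80, 160, 320, 640]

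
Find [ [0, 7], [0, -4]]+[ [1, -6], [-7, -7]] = [[1, 1], [-7, -11]]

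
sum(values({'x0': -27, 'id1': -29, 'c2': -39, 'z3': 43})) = (-27) + (-29) + (-39) + 43
= -52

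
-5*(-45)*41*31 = 285975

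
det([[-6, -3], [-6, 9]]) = -72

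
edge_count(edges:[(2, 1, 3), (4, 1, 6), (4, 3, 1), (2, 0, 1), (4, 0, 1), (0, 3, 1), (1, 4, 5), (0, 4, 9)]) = 8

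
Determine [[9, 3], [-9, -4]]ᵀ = [[9, -9], [3, -4]]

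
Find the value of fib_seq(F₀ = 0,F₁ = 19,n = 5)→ F_2 = F_1 + F_0 = 19
F_3 = F_2 + F_1 = 38
F_4 = F_3 + F_2 = 57
= [0, 19, 19, 38, 57]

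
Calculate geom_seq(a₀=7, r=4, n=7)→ a_0 = 7*4^0 = 7
a_1 = 7*4^1 = 28
a_2 = 7*4^2 = 112
...
= [7, 28, 112, 448, 1792, 7168, 28672]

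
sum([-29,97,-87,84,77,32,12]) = (-29) + 97 + (-87) + 84 + 77 + 32 + 12
= 186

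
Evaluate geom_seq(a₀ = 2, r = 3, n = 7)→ a_0 = 2*3^0 = 2
a_1 = 2*3^1 = 6
a_2 = 2*3^2 = 18
...
= [2, 6, 18, 54, 162, 486, 1458]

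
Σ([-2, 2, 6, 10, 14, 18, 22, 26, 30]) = (-2) + 2 + 6 + 10 + 14 + 18 + 22 + 26 + 30
= 126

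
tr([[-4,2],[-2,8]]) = diagonal: (-4) + 8
= 4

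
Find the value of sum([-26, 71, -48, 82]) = (-26) + 71 + (-48) + 82
= 79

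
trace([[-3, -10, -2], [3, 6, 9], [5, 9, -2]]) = diagonal: (-3) + 6 + (-2)
= 1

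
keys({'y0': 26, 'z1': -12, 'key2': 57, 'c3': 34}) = ['y0', 'z1', 'key2', 'c3']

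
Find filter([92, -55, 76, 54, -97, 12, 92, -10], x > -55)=[92, 76, 54, 12, 92, -10]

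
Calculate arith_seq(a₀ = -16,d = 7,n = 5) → a_0 = -16 + 0*7 = -16
a_1 = -16 + 1*7 = -9
a_2 = -16 + 2*7 = -2
...
= [-16, -9, -2, 5, 12]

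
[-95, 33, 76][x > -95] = [33, 76]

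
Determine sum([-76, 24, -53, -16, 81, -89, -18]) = -147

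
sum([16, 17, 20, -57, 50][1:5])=slice → [17, 20, -57, 50]
17 + 20 + (-57) + 50
= 30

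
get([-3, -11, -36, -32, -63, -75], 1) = -11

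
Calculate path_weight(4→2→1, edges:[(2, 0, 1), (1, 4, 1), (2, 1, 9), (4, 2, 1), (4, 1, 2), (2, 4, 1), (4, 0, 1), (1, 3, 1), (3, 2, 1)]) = w(4→2)=1 + w(2→1)=9
= 10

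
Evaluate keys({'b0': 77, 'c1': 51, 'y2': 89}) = ['b0', 'c1', 'y2']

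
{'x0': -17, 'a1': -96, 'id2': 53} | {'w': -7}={'x0': -17, 'a1': -96, 'id2': 53, 'w': -7}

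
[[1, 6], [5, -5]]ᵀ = [[1, 5], [6, -5]]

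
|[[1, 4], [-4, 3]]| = 19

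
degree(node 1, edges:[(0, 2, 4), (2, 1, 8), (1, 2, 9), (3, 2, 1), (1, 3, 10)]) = incident: (2,1), (1,2), (1,3)
= 3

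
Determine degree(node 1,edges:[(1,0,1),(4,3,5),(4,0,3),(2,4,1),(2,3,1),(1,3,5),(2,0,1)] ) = incident: (1,0), (1,3)
= 2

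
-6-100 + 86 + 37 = 17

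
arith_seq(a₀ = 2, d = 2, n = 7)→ a_0 = 2 + 0*2 = 2
a_1 = 2 + 1*2 = 4
a_2 = 2 + 2*2 = 6
...
= [2, 4, 6, 8, 10, 12, 14]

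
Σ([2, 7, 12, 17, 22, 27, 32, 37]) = 2 + 7 + 12 + 17 + 22 + 27 + 32 + 37
= 156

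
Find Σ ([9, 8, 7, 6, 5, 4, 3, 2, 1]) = 45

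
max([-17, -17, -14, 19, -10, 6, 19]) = 19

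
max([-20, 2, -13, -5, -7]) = 2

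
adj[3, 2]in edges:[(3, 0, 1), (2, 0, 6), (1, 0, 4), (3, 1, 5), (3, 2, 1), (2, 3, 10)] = 1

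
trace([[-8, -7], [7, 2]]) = diagonal: (-8) + 2
= -6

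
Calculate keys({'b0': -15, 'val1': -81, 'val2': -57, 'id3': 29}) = ['b0', 'val1', 'val2', 'id3']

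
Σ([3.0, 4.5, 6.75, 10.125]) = 24.375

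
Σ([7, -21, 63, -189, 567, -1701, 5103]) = 3829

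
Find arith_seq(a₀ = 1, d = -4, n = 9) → [1, -3, -7, -11, -15, -19, -23, -27, -31]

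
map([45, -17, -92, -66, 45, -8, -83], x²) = (45)²=2025, (-17)²=289, (-92)²=8464, (-66)²=4356, (45)²=2025, (-8)²=64, (-83)²=6889
= [2025, 289, 8464, 4356, 2025, 64, 6889]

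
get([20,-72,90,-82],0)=20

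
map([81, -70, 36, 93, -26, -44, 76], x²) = (81)²=6561, (-70)²=4900, (36)²=1296, (93)²=8649, (-26)²=676, (-44)²=1936, (76)²=5776
= [6561, 4900, 1296, 8649, 676, 1936, 5776]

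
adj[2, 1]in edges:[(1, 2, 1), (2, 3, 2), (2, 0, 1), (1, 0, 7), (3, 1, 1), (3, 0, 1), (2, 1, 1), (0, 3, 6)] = 1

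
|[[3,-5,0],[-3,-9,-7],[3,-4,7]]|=-273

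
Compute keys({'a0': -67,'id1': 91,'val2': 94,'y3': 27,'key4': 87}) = ['a0', 'id1', 'val2', 'y3', 'key4']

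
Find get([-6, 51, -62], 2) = -62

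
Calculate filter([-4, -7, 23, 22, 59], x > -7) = [-4, 23, 22, 59]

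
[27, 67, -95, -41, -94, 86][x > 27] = [67, 86]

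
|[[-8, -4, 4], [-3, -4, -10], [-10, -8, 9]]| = 356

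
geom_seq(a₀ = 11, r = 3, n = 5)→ a_0 = 11*3^0 = 11
a_1 = 11*3^1 = 33
a_2 = 11*3^2 = 99
...
= [11, 33, 99, 297, 891]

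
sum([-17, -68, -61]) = (-17) + (-68) + (-61)
= -146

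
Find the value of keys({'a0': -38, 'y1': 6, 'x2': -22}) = ['a0', 'y1', 'x2']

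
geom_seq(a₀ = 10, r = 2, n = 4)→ [10, 20, 40, 80]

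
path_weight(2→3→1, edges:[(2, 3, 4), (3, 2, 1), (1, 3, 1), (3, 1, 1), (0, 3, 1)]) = w(2→3)=4 + w(3→1)=1
= 5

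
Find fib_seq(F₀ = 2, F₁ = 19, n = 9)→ [2, 19, 21, 40, 61, 101, 162, 263, 425]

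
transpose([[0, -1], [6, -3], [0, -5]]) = [[0, 6, 0], [-1, -3, -5]]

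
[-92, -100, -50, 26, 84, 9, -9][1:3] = [-100, -50]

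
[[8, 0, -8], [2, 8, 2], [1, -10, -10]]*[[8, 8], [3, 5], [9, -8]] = C[0][0] = (8)*(8) + (0)*(3) + (-8)*(9) = -8
C[0][1] = (8)*(8) + (0)*(5) + (-8)*(-8) = 128
C[1][0] = (2)*(8) + (8)*(3) + (2)*(9) = 58
C[1][1] = (2)*(8) + (8)*(5) + (2)*(-8) = 40
C[2][0] = (1)*(8) + (-10)*(3) + (-10)*(9) = -112
C[2][1] = (1)*(8) + (-10)*(5) + (-10)*(-8) = 38
= [[-8, 128], [58, 40], [-112, 38]]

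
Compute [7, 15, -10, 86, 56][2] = -10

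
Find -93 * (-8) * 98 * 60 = 4374720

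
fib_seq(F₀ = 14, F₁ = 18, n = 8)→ [14, 18, 32, 50, 82, 132, 214, 346]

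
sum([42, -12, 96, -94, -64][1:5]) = slice → [-12, 96, -94, -64]
(-12) + 96 + (-94) + (-64)
= -74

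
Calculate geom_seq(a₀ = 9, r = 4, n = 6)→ [9, 36, 144, 576, 2304, 9216]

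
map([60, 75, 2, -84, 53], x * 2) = 60*2=120, 75*2=150, 2*2=4, -84*2=-168, 53*2=106
= [120, 150, 4, -168, 106]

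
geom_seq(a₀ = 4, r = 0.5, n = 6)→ a_0 = 4*0.5^0 = 4.0
a_1 = 4*0.5^1 = 2.0
a_2 = 4*0.5^2 = 1.0
...
= [4.0, 2.0, 1.0, 0.5, 0.25, 0.125]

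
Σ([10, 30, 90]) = 10 + 30 + 90
= 130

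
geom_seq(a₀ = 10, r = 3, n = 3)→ a_0 = 10*3^0 = 10
a_1 = 10*3^1 = 30
a_2 = 10*3^2 = 90
= [10, 30, 90]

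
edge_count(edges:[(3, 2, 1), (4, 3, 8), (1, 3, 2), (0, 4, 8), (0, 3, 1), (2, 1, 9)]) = 6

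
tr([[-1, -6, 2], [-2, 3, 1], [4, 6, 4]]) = 6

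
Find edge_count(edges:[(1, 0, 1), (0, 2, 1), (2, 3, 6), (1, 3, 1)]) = 4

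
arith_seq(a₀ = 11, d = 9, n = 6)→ a_0 = 11 + 0*9 = 11
a_1 = 11 + 1*9 = 20
a_2 = 11 + 2*9 = 29
...
= [11, 20, 29, 38, 47, 56]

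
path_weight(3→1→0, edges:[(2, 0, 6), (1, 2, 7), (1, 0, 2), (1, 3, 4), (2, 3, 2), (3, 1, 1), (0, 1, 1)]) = w(3→1)=1 + w(1→0)=2
= 3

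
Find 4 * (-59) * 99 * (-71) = 1658844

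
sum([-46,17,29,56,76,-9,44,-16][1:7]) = 213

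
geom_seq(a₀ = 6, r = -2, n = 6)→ [6, -12, 24, -48, 96, -192]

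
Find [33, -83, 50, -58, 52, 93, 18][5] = 93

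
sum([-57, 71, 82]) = (-57) + 71 + 82
= 96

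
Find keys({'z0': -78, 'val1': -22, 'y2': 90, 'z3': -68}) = ['z0', 'val1', 'y2', 'z3']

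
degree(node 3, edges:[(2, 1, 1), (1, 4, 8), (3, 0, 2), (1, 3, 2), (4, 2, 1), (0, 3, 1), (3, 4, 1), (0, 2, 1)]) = incident: (3,0), (1,3), (0,3), (3,4)
= 4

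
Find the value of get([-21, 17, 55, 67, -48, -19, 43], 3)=67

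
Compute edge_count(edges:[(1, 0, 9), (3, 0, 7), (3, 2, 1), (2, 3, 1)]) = 4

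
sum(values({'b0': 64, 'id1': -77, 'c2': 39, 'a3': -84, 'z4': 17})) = -41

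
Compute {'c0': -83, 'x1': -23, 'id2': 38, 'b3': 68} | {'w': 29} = {'c0': -83, 'x1': -23, 'id2': 38, 'b3': 68, 'w': 29}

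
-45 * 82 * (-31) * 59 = 6749010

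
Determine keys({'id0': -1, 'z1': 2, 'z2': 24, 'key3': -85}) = ['id0', 'z1', 'z2', 'key3']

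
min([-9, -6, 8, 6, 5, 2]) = -9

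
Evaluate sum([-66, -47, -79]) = -192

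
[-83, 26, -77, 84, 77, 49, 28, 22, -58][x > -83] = keep x where x > -83: -83✗, 26✓, -77✓, 84✓, 77✓, 49✓, 28✓, 22✓, -58✓
= [26, -77, 84, 77, 49, 28, 22, -58]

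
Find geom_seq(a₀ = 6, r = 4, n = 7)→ [6, 24, 96, 384, 1536, 6144, 24576]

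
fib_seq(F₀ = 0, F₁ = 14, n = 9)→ [0, 14, 14, 28, 42, 70, 112, 182, 294]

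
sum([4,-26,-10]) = 4 + (-26) + (-10)
= -32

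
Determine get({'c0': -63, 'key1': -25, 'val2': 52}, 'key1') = -25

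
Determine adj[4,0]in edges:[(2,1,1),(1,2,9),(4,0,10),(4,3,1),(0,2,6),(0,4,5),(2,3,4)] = 10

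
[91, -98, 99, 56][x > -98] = [91, 99, 56]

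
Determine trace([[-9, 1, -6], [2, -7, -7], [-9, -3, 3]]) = -13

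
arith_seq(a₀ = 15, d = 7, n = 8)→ [15, 22, 29, 36, 43, 50, 57, 64]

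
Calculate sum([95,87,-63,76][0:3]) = 119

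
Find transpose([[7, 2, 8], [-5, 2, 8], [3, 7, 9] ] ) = [[7, -5, 3], [2, 2, 7], [8, 8, 9]]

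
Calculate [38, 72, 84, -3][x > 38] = keep x where x > 38: 38✗, 72✓, 84✓, -3✗
= [72, 84]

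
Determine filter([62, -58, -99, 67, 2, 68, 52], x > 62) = keep x where x > 62: 62✗, -58✗, -99✗, 67✓, 2✗, 68✓, 52✗
= [67, 68]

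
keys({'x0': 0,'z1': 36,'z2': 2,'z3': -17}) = ['x0', 'z1', 'z2', 'z3']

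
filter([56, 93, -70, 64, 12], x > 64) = keep x where x > 64: 56✗, 93✓, -70✗, 64✗, 12✗
= [93]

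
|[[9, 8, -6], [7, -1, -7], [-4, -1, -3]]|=422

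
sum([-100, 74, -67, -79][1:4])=slice → [74, -67, -79]
74 + (-67) + (-79)
= -72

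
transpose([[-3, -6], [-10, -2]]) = [[-3, -10], [-6, -2]]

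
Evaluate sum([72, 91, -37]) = 126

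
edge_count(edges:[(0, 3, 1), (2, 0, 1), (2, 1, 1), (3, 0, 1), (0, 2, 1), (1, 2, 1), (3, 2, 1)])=7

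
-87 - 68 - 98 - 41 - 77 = -371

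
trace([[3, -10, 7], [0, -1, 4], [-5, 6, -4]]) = diagonal: 3 + (-1) + (-4)
= -2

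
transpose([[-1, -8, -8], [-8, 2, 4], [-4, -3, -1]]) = [[-1, -8, -4], [-8, 2, -3], [-8, 4, -1]]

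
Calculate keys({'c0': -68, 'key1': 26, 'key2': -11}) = ['c0', 'key1', 'key2']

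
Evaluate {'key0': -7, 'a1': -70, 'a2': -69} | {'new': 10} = {'key0': -7, 'a1': -70, 'a2': -69, 'new': 10}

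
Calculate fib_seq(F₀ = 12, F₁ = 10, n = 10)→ [12, 10, 22, 32, 54, 86, 140, 226, 366, 592]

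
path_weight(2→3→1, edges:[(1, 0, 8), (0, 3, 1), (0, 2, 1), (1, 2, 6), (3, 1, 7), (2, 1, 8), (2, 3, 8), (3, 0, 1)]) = w(2→3)=8 + w(3→1)=7
= 15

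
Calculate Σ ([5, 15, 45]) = 65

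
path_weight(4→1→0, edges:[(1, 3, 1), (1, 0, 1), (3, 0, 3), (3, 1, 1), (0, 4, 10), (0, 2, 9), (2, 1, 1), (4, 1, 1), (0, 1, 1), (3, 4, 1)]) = w(4→1)=1 + w(1→0)=1
= 2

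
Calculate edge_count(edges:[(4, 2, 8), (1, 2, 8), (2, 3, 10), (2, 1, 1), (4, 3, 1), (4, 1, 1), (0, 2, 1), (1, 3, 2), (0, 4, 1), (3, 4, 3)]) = 10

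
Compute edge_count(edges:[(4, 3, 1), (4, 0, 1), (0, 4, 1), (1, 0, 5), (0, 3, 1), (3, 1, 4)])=6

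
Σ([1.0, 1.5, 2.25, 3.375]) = 8.125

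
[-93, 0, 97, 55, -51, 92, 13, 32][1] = 0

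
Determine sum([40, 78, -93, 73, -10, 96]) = 40 + 78 + (-93) + 73 + (-10) + 96
= 184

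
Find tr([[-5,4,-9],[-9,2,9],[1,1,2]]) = -1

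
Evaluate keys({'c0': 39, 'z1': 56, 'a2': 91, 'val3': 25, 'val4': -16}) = ['c0', 'z1', 'a2', 'val3', 'val4']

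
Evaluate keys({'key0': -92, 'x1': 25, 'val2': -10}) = ['key0', 'x1', 'val2']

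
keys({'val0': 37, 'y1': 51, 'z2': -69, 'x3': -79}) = ['val0', 'y1', 'z2', 'x3']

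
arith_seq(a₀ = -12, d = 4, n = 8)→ [-12, -8, -4, 0, 4, 8, 12, 16]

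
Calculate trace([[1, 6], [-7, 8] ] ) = diagonal: 1 + 8
= 9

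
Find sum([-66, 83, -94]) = -77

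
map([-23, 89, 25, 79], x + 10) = -23+10=-13, 89+10=99, 25+10=35, 79+10=89
= [-13, 99, 35, 89]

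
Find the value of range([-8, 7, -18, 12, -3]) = 30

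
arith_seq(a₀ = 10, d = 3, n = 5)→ [10, 13, 16, 19, 22]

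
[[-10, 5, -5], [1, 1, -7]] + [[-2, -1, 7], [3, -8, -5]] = [[-12, 4, 2], [4, -7, -12]]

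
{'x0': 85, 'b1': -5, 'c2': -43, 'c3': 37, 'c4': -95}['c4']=-95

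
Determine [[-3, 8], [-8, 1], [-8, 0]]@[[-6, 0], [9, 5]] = [[90, 40], [57, 5], [48, 0]]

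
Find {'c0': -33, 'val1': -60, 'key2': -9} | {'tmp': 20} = {'c0': -33, 'val1': -60, 'key2': -9, 'tmp': 20}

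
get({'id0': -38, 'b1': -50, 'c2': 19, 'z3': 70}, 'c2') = 19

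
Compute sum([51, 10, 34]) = 95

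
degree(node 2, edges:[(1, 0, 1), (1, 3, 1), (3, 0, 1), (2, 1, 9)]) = 1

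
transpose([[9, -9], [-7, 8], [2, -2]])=[[9, -7, 2], [-9, 8, -2]]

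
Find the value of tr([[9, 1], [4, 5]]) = diagonal: 9 + 5
= 14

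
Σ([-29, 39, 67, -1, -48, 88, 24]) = 140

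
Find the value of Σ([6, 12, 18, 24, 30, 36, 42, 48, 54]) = 6 + 12 + 18 + 24 + 30 + 36 + 42 + 48 + 54
= 270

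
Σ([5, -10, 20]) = 15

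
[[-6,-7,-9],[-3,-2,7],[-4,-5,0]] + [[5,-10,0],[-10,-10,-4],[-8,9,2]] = [[-1, -17, -9], [-13, -12, 3], [-12, 4, 2]]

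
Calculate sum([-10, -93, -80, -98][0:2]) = -103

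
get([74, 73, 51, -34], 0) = 74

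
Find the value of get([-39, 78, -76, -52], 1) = 78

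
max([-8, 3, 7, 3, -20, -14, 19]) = 19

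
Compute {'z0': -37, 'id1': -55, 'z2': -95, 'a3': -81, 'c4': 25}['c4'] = 25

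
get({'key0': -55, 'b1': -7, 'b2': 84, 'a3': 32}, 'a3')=32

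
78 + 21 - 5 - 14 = 80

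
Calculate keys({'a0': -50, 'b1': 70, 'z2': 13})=['a0', 'b1', 'z2']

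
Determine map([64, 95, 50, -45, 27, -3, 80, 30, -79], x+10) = [74, 105, 60, -35, 37, 7, 90, 40, -69]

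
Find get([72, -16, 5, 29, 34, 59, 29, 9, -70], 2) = 5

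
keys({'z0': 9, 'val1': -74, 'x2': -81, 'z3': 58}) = ['z0', 'val1', 'x2', 'z3']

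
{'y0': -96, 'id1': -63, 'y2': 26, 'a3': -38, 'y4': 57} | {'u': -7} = {'y0': -96, 'id1': -63, 'y2': 26, 'a3': -38, 'y4': 57, 'u': -7}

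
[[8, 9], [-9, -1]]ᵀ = [[8, -9], [9, -1]]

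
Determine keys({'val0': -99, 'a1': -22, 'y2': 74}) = ['val0', 'a1', 'y2']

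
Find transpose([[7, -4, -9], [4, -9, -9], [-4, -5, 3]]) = [[7, 4, -4], [-4, -9, -5], [-9, -9, 3]]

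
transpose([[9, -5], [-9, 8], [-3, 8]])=[[9, -9, -3], [-5, 8, 8]]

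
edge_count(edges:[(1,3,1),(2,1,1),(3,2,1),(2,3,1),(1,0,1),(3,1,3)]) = 6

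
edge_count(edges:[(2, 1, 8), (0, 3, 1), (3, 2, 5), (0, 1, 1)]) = 4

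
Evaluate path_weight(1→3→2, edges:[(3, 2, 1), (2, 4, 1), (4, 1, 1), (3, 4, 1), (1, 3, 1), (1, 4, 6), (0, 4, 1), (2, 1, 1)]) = 2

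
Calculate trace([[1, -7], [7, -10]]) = -9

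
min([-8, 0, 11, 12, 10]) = -8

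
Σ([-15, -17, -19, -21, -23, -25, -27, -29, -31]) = (-15) + (-17) + (-19) + (-21) + (-23) + (-25) + (-27) + (-29) + (-31)
= -207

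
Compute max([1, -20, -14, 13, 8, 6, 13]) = 13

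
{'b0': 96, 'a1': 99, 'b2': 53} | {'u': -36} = {'b0': 96, 'a1': 99, 'b2': 53, 'u': -36}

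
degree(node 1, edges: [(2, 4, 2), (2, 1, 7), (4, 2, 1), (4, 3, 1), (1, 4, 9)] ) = incident: (2,1), (1,4)
= 2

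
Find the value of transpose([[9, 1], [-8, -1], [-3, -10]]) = [[9, -8, -3], [1, -1, -10]]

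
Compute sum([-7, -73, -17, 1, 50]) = (-7) + (-73) + (-17) + 1 + 50
= -46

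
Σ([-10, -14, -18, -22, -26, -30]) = -120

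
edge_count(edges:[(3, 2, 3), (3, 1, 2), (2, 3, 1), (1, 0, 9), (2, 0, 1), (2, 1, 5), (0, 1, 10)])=7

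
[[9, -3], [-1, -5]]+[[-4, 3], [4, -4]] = [[5, 0], [3, -9]]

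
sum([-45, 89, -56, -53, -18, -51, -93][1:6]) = slice → [89, -56, -53, -18, -51]
89 + (-56) + (-53) + (-18) + (-51)
= -89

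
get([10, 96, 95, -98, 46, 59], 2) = 95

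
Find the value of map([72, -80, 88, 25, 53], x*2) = [144, -160, 176, 50, 106]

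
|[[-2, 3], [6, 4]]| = (-2)*(4) - (3)*(6)
= -26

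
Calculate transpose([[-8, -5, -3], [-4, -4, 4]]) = [[-8, -4], [-5, -4], [-3, 4]]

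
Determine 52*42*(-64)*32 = -4472832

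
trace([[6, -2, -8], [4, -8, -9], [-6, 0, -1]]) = -3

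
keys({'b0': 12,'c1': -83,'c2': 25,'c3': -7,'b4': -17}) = ['b0', 'c1', 'c2', 'c3', 'b4']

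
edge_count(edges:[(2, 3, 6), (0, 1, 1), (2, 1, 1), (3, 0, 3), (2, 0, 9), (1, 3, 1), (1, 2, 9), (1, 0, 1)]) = 8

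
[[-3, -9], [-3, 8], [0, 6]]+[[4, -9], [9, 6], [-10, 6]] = [[1, -18], [6, 14], [-10, 12]]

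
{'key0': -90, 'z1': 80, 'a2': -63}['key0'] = -90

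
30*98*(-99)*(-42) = 12224520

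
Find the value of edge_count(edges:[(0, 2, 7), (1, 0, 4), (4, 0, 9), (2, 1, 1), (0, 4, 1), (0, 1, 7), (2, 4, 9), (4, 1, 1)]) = 8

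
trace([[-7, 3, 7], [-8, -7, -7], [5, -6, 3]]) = -11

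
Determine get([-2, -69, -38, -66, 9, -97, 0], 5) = -97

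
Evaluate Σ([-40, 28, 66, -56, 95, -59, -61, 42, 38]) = 53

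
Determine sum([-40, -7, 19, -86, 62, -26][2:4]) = slice → [19, -86]
19 + (-86)
= -67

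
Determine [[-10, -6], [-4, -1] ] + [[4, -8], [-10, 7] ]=[[-6, -14], [-14, 6]]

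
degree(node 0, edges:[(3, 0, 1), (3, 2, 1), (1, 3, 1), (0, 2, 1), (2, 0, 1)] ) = 3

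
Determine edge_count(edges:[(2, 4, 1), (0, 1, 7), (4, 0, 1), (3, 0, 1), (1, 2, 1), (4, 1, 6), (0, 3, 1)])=7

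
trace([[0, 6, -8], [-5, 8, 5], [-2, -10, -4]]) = 4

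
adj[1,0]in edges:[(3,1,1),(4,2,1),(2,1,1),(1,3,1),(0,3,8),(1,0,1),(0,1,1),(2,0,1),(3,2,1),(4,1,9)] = 1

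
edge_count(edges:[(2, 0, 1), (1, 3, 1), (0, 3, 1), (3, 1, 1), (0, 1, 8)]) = 5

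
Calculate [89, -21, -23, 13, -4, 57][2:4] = [-23, 13]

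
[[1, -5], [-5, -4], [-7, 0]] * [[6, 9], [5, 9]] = [[-19, -36], [-50, -81], [-42, -63]]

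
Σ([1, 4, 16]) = 1 + 4 + 16
= 21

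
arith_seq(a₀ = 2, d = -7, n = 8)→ [2, -5, -12, -19, -26, -33, -40, -47]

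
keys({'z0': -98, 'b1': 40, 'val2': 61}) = ['z0', 'b1', 'val2']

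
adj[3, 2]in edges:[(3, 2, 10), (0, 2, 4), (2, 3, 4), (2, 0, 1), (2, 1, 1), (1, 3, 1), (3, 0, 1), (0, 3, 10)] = 10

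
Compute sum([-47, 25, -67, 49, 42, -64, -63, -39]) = -164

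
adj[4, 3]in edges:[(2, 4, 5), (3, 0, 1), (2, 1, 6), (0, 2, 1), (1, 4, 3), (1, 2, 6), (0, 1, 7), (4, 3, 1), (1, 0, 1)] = 1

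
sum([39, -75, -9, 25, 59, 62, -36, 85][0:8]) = slice → [39, -75, -9, 25, 59, 62, -36, 85]
39 + (-75) + (-9) + 25 + 59 + 62 + (-36) + 85
= 150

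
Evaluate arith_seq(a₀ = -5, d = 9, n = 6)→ [-5, 4, 13, 22, 31, 40]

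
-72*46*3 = -9936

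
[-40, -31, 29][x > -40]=keep x where x > -40: -40✗, -31✓, 29✓
= [-31, 29]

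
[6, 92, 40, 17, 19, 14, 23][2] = 40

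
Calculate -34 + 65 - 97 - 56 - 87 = -209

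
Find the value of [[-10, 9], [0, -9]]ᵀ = [[-10, 0], [9, -9]]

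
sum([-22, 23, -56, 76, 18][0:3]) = slice → [-22, 23, -56]
(-22) + 23 + (-56)
= -55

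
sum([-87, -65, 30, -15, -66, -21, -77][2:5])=-51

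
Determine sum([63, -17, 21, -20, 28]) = 63 + (-17) + 21 + (-20) + 28
= 75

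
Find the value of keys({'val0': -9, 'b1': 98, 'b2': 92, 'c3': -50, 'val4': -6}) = ['val0', 'b1', 'b2', 'c3', 'val4']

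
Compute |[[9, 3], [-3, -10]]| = (9)*(-10) - (3)*(-3)
= -81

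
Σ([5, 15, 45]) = 65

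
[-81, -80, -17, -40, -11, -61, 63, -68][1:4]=[-80, -17, -40]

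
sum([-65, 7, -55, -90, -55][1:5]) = -193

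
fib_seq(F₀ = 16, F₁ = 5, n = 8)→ [16, 5, 21, 26, 47, 73, 120, 193]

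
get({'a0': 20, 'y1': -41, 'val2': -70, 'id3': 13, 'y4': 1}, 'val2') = -70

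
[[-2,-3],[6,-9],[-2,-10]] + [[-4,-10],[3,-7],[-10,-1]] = [[-6, -13], [9, -16], [-12, -11]]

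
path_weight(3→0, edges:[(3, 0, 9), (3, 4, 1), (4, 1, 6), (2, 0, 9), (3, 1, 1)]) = 9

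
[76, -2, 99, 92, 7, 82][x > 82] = keep x where x > 82: 76✗, -2✗, 99✓, 92✓, 7✗, 82✗
= [99, 92]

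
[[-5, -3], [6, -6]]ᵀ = [[-5, 6], [-3, -6]]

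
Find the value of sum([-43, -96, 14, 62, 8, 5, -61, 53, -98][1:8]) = -15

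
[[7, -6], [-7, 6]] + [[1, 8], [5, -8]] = [[8, 2], [-2, -2]]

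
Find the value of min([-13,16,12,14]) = -13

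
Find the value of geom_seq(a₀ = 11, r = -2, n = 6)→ a_0 = 11*(-2)^0 = 11
a_1 = 11*(-2)^1 = -22
a_2 = 11*(-2)^2 = 44
...
= [11, -22, 44, -88, 176, -352]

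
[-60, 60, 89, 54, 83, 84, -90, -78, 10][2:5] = [89, 54, 83]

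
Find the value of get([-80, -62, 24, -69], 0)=-80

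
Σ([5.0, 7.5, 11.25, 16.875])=40.625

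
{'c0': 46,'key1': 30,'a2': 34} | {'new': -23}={'c0': 46, 'key1': 30, 'a2': 34, 'new': -23}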